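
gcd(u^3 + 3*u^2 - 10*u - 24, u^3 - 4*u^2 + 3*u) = u - 3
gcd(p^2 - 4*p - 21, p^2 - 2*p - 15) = p + 3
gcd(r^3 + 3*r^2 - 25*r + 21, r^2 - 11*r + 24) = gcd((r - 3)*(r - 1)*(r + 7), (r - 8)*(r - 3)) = r - 3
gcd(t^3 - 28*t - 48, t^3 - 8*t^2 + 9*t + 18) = t - 6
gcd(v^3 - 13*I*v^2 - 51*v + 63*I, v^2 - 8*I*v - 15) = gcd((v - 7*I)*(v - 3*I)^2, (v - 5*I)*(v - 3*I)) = v - 3*I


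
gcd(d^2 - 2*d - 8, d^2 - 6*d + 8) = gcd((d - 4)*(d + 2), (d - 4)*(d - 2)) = d - 4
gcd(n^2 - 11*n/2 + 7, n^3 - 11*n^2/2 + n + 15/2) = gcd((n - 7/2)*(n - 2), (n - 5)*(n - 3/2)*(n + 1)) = 1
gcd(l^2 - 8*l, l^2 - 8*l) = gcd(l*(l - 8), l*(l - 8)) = l^2 - 8*l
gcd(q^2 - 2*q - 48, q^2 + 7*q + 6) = q + 6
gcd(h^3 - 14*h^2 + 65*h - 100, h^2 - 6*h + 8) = h - 4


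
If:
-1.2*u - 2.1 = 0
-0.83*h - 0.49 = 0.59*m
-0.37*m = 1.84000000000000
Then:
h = 2.94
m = -4.97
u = -1.75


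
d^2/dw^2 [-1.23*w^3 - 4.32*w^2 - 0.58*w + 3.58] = -7.38*w - 8.64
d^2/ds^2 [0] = 0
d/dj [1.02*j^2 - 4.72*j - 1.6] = 2.04*j - 4.72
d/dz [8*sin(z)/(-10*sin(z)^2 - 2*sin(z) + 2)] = 4*(5*sin(z)^2 + 1)*cos(z)/(5*sin(z)^2 + sin(z) - 1)^2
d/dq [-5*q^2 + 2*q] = 2 - 10*q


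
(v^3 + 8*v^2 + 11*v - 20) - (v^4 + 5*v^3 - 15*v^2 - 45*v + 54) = -v^4 - 4*v^3 + 23*v^2 + 56*v - 74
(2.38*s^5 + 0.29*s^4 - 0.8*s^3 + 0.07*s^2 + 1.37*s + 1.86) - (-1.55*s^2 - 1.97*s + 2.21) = 2.38*s^5 + 0.29*s^4 - 0.8*s^3 + 1.62*s^2 + 3.34*s - 0.35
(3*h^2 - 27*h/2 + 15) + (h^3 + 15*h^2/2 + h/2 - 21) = h^3 + 21*h^2/2 - 13*h - 6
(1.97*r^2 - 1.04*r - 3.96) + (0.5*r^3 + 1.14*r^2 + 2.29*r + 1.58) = 0.5*r^3 + 3.11*r^2 + 1.25*r - 2.38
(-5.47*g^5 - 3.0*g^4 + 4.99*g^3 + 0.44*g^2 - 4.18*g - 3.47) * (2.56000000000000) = -14.0032*g^5 - 7.68*g^4 + 12.7744*g^3 + 1.1264*g^2 - 10.7008*g - 8.8832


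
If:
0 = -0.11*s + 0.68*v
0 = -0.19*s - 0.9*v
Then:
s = 0.00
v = 0.00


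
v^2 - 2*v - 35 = (v - 7)*(v + 5)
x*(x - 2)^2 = x^3 - 4*x^2 + 4*x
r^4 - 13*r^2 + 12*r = r*(r - 3)*(r - 1)*(r + 4)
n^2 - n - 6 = (n - 3)*(n + 2)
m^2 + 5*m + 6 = (m + 2)*(m + 3)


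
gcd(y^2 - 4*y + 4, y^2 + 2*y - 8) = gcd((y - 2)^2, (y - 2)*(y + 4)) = y - 2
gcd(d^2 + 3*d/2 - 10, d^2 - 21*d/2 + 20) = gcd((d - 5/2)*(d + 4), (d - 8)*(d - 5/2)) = d - 5/2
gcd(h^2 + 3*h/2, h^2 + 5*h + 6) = 1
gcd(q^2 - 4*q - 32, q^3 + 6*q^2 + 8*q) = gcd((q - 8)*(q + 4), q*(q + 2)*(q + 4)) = q + 4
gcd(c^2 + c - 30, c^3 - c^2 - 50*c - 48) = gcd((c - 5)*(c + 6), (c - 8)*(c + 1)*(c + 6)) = c + 6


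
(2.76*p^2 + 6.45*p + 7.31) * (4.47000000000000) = 12.3372*p^2 + 28.8315*p + 32.6757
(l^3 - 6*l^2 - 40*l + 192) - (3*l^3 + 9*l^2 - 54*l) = -2*l^3 - 15*l^2 + 14*l + 192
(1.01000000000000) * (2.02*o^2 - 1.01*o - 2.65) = 2.0402*o^2 - 1.0201*o - 2.6765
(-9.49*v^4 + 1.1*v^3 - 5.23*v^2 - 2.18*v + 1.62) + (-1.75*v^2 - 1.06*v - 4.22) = -9.49*v^4 + 1.1*v^3 - 6.98*v^2 - 3.24*v - 2.6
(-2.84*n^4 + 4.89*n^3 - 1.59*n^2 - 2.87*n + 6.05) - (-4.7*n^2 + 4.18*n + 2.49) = -2.84*n^4 + 4.89*n^3 + 3.11*n^2 - 7.05*n + 3.56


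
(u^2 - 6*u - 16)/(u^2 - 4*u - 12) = (u - 8)/(u - 6)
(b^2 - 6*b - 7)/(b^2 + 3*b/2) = 2*(b^2 - 6*b - 7)/(b*(2*b + 3))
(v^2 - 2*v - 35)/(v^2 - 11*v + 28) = (v + 5)/(v - 4)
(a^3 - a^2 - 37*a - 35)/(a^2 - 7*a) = a + 6 + 5/a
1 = 1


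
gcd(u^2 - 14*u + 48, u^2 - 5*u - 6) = u - 6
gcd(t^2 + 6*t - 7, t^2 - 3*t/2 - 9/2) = 1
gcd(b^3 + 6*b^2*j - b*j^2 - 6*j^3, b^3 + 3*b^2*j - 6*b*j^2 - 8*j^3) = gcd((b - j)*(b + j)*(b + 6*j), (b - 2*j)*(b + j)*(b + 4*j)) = b + j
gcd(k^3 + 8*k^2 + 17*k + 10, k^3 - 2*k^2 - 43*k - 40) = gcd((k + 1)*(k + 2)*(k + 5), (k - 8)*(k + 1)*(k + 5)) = k^2 + 6*k + 5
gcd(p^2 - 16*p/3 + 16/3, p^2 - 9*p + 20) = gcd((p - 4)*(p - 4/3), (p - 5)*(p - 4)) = p - 4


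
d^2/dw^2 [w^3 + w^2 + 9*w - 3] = 6*w + 2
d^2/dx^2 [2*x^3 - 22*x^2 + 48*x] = 12*x - 44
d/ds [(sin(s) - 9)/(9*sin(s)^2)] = (18 - sin(s))*cos(s)/(9*sin(s)^3)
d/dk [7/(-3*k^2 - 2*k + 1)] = 14*(3*k + 1)/(3*k^2 + 2*k - 1)^2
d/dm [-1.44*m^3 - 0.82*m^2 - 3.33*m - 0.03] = -4.32*m^2 - 1.64*m - 3.33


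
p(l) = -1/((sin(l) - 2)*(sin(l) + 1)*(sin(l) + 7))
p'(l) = cos(l)/((sin(l) - 2)*(sin(l) + 1)*(sin(l) + 7)^2) + cos(l)/((sin(l) - 2)*(sin(l) + 1)^2*(sin(l) + 7)) + cos(l)/((sin(l) - 2)^2*(sin(l) + 1)*(sin(l) + 7)) = 3*(sin(l)^2 + 4*sin(l) - 3)*cos(l)/((sin(l) - 2)^2*(sin(l) + 1)^2*(sin(l) + 7)^2)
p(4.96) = 1.83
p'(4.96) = -14.64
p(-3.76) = 0.06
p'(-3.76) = 0.00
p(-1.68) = 9.34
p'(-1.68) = 170.64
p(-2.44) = 0.17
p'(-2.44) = 0.33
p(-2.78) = 0.10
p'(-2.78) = 0.12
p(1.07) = 0.06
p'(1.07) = 0.01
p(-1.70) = 6.67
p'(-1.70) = 103.03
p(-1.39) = 3.42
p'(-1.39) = -37.60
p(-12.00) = 0.06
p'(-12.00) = 0.00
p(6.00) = 0.09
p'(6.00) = -0.10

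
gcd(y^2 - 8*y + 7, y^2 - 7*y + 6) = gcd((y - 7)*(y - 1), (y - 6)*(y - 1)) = y - 1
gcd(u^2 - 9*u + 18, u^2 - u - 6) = u - 3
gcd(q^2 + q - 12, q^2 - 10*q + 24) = 1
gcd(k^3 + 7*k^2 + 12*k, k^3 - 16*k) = k^2 + 4*k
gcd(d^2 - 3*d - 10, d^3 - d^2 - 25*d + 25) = d - 5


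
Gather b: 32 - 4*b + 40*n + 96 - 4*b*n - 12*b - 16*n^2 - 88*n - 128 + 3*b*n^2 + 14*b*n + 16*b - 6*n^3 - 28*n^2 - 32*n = b*(3*n^2 + 10*n) - 6*n^3 - 44*n^2 - 80*n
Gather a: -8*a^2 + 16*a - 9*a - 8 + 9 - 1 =-8*a^2 + 7*a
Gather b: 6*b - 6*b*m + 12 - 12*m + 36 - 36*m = b*(6 - 6*m) - 48*m + 48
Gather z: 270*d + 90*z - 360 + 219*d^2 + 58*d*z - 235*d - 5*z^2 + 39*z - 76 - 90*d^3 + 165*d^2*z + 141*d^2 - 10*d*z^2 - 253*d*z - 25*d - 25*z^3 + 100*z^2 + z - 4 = -90*d^3 + 360*d^2 + 10*d - 25*z^3 + z^2*(95 - 10*d) + z*(165*d^2 - 195*d + 130) - 440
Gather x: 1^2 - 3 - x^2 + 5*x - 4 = -x^2 + 5*x - 6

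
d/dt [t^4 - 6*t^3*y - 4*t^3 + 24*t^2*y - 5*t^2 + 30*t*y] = 4*t^3 - 18*t^2*y - 12*t^2 + 48*t*y - 10*t + 30*y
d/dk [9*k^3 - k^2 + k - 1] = 27*k^2 - 2*k + 1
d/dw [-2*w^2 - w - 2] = -4*w - 1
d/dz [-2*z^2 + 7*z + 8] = 7 - 4*z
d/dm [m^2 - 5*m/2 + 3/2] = 2*m - 5/2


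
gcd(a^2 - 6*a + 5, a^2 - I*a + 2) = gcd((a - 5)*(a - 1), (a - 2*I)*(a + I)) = 1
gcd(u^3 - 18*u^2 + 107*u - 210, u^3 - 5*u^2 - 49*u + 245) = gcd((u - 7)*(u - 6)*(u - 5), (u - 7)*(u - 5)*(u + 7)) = u^2 - 12*u + 35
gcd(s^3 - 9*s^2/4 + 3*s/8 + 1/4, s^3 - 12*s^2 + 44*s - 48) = s - 2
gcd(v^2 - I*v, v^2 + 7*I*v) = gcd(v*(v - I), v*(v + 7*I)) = v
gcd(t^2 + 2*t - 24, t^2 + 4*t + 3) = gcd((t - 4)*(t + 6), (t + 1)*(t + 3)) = 1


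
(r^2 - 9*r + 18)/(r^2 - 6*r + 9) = (r - 6)/(r - 3)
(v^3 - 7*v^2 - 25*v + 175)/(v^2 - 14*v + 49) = (v^2 - 25)/(v - 7)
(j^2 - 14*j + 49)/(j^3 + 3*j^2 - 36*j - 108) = (j^2 - 14*j + 49)/(j^3 + 3*j^2 - 36*j - 108)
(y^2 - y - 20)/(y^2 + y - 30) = (y + 4)/(y + 6)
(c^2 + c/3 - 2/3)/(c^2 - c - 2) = (c - 2/3)/(c - 2)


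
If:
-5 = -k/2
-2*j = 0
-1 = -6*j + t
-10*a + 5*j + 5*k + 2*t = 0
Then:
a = 24/5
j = 0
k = 10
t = -1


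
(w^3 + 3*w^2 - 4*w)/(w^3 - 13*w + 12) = w/(w - 3)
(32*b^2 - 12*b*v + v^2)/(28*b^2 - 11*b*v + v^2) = (-8*b + v)/(-7*b + v)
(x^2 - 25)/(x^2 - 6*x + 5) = (x + 5)/(x - 1)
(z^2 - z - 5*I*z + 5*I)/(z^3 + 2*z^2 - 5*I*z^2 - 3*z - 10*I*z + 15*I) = 1/(z + 3)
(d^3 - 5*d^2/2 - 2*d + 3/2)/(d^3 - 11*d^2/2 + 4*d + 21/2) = (2*d - 1)/(2*d - 7)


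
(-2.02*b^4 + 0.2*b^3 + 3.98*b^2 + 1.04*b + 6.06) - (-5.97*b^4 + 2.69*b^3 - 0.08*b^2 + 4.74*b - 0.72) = 3.95*b^4 - 2.49*b^3 + 4.06*b^2 - 3.7*b + 6.78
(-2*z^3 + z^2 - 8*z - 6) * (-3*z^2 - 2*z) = 6*z^5 + z^4 + 22*z^3 + 34*z^2 + 12*z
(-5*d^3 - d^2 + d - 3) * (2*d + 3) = -10*d^4 - 17*d^3 - d^2 - 3*d - 9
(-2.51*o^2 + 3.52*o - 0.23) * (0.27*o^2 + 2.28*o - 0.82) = -0.6777*o^4 - 4.7724*o^3 + 10.0217*o^2 - 3.4108*o + 0.1886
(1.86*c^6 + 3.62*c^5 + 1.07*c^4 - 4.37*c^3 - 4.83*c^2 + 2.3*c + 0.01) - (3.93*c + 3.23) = 1.86*c^6 + 3.62*c^5 + 1.07*c^4 - 4.37*c^3 - 4.83*c^2 - 1.63*c - 3.22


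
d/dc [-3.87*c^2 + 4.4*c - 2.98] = 4.4 - 7.74*c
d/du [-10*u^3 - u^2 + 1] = 2*u*(-15*u - 1)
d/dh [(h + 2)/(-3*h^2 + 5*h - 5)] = (-3*h^2 + 5*h + (h + 2)*(6*h - 5) - 5)/(3*h^2 - 5*h + 5)^2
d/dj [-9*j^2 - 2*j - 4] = -18*j - 2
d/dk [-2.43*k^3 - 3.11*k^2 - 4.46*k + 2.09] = -7.29*k^2 - 6.22*k - 4.46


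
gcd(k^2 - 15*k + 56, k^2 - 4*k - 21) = k - 7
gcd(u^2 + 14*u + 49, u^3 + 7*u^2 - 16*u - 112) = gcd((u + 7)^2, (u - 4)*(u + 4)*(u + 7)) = u + 7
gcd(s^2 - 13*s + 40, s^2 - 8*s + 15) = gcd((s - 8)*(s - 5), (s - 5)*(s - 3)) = s - 5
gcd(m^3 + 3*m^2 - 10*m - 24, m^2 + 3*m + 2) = m + 2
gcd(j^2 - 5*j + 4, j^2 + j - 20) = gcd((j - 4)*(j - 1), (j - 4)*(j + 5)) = j - 4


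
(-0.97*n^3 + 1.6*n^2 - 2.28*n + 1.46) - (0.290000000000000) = -0.97*n^3 + 1.6*n^2 - 2.28*n + 1.17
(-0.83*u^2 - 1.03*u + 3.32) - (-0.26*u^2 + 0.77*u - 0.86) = -0.57*u^2 - 1.8*u + 4.18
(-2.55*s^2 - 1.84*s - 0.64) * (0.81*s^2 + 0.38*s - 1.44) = -2.0655*s^4 - 2.4594*s^3 + 2.4544*s^2 + 2.4064*s + 0.9216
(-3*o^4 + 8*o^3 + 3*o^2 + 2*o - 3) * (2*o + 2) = -6*o^5 + 10*o^4 + 22*o^3 + 10*o^2 - 2*o - 6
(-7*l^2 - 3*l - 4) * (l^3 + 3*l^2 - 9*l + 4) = -7*l^5 - 24*l^4 + 50*l^3 - 13*l^2 + 24*l - 16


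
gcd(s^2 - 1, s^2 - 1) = s^2 - 1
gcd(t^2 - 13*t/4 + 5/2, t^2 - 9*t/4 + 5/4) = t - 5/4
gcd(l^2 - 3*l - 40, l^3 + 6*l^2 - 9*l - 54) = 1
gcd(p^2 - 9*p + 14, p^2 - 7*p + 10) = p - 2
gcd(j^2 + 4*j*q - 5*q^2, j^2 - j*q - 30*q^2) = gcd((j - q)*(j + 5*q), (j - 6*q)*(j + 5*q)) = j + 5*q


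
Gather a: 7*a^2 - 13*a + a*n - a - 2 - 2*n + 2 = 7*a^2 + a*(n - 14) - 2*n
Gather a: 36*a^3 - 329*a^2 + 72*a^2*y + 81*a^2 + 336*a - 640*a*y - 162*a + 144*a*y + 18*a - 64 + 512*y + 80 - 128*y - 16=36*a^3 + a^2*(72*y - 248) + a*(192 - 496*y) + 384*y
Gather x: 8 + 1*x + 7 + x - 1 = 2*x + 14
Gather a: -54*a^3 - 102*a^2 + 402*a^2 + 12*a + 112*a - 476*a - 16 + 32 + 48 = -54*a^3 + 300*a^2 - 352*a + 64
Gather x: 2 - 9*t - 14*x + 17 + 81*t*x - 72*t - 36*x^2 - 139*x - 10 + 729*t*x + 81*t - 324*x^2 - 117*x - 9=-360*x^2 + x*(810*t - 270)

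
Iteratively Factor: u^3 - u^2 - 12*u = (u + 3)*(u^2 - 4*u) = (u - 4)*(u + 3)*(u)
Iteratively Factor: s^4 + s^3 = (s)*(s^3 + s^2) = s^2*(s^2 + s) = s^2*(s + 1)*(s)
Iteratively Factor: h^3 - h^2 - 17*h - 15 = (h + 3)*(h^2 - 4*h - 5) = (h + 1)*(h + 3)*(h - 5)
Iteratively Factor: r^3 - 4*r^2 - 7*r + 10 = (r - 5)*(r^2 + r - 2) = (r - 5)*(r + 2)*(r - 1)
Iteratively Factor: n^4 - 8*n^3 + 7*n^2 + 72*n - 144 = (n - 4)*(n^3 - 4*n^2 - 9*n + 36) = (n - 4)*(n - 3)*(n^2 - n - 12) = (n - 4)^2*(n - 3)*(n + 3)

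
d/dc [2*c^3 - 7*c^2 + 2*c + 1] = 6*c^2 - 14*c + 2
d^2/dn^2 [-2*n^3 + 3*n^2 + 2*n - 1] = 6 - 12*n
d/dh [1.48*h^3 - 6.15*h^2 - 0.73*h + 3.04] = 4.44*h^2 - 12.3*h - 0.73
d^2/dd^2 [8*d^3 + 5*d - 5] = 48*d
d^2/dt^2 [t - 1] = 0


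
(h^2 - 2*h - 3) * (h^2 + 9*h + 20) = h^4 + 7*h^3 - h^2 - 67*h - 60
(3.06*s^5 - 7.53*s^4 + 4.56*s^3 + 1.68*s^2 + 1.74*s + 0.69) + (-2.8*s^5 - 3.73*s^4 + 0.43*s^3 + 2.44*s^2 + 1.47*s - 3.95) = 0.26*s^5 - 11.26*s^4 + 4.99*s^3 + 4.12*s^2 + 3.21*s - 3.26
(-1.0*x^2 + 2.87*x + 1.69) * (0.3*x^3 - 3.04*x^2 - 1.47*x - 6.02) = -0.3*x^5 + 3.901*x^4 - 6.7478*x^3 - 3.3365*x^2 - 19.7617*x - 10.1738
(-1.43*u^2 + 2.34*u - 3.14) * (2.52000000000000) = -3.6036*u^2 + 5.8968*u - 7.9128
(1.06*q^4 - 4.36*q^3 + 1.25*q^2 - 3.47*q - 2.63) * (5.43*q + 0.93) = 5.7558*q^5 - 22.689*q^4 + 2.7327*q^3 - 17.6796*q^2 - 17.508*q - 2.4459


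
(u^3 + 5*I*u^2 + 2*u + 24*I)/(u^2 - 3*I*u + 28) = (u^2 + I*u + 6)/(u - 7*I)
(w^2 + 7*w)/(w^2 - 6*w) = (w + 7)/(w - 6)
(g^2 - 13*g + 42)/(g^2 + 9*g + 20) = (g^2 - 13*g + 42)/(g^2 + 9*g + 20)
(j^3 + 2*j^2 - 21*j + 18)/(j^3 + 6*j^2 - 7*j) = (j^2 + 3*j - 18)/(j*(j + 7))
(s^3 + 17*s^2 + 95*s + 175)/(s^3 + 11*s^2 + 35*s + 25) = (s + 7)/(s + 1)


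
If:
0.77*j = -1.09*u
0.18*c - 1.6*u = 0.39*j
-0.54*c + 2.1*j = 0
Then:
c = 0.00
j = 0.00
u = 0.00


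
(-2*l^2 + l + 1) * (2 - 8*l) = 16*l^3 - 12*l^2 - 6*l + 2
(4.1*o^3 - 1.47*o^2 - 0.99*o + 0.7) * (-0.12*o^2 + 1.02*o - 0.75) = -0.492*o^5 + 4.3584*o^4 - 4.4556*o^3 + 0.00870000000000001*o^2 + 1.4565*o - 0.525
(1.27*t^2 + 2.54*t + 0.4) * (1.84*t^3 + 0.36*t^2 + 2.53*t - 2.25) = 2.3368*t^5 + 5.1308*t^4 + 4.8635*t^3 + 3.7127*t^2 - 4.703*t - 0.9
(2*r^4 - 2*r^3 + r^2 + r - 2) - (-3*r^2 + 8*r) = 2*r^4 - 2*r^3 + 4*r^2 - 7*r - 2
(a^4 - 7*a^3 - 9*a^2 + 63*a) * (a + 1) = a^5 - 6*a^4 - 16*a^3 + 54*a^2 + 63*a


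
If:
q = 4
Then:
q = 4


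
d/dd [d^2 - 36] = 2*d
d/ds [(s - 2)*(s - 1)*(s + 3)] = 3*s^2 - 7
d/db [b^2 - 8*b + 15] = 2*b - 8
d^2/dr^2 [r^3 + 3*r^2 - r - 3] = 6*r + 6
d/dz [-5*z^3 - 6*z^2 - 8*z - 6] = -15*z^2 - 12*z - 8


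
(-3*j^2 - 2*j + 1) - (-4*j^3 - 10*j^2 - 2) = 4*j^3 + 7*j^2 - 2*j + 3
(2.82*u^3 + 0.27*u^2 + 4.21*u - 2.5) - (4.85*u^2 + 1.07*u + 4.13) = 2.82*u^3 - 4.58*u^2 + 3.14*u - 6.63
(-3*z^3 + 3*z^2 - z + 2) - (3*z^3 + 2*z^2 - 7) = -6*z^3 + z^2 - z + 9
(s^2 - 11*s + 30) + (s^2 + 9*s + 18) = 2*s^2 - 2*s + 48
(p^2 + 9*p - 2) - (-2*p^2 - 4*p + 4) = 3*p^2 + 13*p - 6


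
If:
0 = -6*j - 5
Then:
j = -5/6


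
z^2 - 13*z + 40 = (z - 8)*(z - 5)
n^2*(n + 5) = n^3 + 5*n^2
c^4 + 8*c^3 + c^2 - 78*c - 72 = (c - 3)*(c + 1)*(c + 4)*(c + 6)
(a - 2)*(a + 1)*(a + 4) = a^3 + 3*a^2 - 6*a - 8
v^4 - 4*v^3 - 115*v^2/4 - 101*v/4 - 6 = (v - 8)*(v + 1/2)^2*(v + 3)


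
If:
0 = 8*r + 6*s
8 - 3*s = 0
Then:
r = -2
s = 8/3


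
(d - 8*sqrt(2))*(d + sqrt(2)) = d^2 - 7*sqrt(2)*d - 16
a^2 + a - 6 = (a - 2)*(a + 3)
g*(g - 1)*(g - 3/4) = g^3 - 7*g^2/4 + 3*g/4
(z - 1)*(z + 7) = z^2 + 6*z - 7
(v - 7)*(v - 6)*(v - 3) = v^3 - 16*v^2 + 81*v - 126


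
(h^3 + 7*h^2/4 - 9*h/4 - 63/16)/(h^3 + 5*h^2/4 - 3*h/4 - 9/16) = (8*h^2 + 2*h - 21)/(8*h^2 - 2*h - 3)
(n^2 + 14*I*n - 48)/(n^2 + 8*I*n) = (n + 6*I)/n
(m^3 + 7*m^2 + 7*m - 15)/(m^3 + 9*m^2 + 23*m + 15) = (m - 1)/(m + 1)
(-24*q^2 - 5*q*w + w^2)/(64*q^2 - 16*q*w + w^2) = (-3*q - w)/(8*q - w)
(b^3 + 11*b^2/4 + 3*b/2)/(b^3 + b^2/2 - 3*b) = (4*b + 3)/(2*(2*b - 3))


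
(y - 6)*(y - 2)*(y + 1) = y^3 - 7*y^2 + 4*y + 12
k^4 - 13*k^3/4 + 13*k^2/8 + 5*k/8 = k*(k - 5/2)*(k - 1)*(k + 1/4)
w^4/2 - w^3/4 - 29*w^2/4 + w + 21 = (w/2 + 1)*(w - 7/2)*(w - 2)*(w + 3)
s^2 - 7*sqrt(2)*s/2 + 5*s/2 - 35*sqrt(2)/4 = (s + 5/2)*(s - 7*sqrt(2)/2)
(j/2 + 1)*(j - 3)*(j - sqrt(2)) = j^3/2 - sqrt(2)*j^2/2 - j^2/2 - 3*j + sqrt(2)*j/2 + 3*sqrt(2)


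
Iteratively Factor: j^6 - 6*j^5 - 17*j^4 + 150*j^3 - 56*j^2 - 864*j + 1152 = (j - 2)*(j^5 - 4*j^4 - 25*j^3 + 100*j^2 + 144*j - 576) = (j - 2)*(j + 3)*(j^4 - 7*j^3 - 4*j^2 + 112*j - 192) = (j - 4)*(j - 2)*(j + 3)*(j^3 - 3*j^2 - 16*j + 48) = (j - 4)*(j - 3)*(j - 2)*(j + 3)*(j^2 - 16) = (j - 4)*(j - 3)*(j - 2)*(j + 3)*(j + 4)*(j - 4)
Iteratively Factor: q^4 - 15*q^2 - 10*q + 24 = (q - 1)*(q^3 + q^2 - 14*q - 24) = (q - 4)*(q - 1)*(q^2 + 5*q + 6) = (q - 4)*(q - 1)*(q + 2)*(q + 3)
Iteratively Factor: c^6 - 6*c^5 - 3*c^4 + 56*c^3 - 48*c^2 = (c + 3)*(c^5 - 9*c^4 + 24*c^3 - 16*c^2) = (c - 1)*(c + 3)*(c^4 - 8*c^3 + 16*c^2) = (c - 4)*(c - 1)*(c + 3)*(c^3 - 4*c^2) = (c - 4)^2*(c - 1)*(c + 3)*(c^2) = c*(c - 4)^2*(c - 1)*(c + 3)*(c)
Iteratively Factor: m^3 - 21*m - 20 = (m + 1)*(m^2 - m - 20) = (m + 1)*(m + 4)*(m - 5)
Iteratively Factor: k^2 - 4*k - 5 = (k + 1)*(k - 5)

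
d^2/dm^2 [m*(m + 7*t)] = 2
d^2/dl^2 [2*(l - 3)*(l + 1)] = 4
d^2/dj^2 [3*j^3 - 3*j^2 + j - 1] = 18*j - 6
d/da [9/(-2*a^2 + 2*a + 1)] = 18*(2*a - 1)/(-2*a^2 + 2*a + 1)^2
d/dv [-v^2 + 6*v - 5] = 6 - 2*v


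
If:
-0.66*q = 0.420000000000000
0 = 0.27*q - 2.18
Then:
No Solution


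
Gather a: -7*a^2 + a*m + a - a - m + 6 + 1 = -7*a^2 + a*m - m + 7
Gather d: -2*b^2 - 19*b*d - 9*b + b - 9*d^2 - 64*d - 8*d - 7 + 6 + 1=-2*b^2 - 8*b - 9*d^2 + d*(-19*b - 72)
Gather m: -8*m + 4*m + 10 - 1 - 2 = 7 - 4*m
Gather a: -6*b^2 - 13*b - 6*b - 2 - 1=-6*b^2 - 19*b - 3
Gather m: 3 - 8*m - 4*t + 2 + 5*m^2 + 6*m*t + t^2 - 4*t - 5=5*m^2 + m*(6*t - 8) + t^2 - 8*t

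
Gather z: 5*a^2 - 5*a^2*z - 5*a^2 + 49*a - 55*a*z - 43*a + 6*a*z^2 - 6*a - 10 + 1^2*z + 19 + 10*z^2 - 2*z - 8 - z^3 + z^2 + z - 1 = -z^3 + z^2*(6*a + 11) + z*(-5*a^2 - 55*a)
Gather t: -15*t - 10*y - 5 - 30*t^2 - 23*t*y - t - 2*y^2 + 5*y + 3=-30*t^2 + t*(-23*y - 16) - 2*y^2 - 5*y - 2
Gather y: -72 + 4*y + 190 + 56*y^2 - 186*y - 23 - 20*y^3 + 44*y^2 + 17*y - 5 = -20*y^3 + 100*y^2 - 165*y + 90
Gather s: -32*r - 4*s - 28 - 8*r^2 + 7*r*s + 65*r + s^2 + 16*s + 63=-8*r^2 + 33*r + s^2 + s*(7*r + 12) + 35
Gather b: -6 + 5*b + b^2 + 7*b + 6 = b^2 + 12*b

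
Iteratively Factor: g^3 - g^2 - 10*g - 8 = (g + 1)*(g^2 - 2*g - 8) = (g - 4)*(g + 1)*(g + 2)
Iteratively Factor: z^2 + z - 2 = (z - 1)*(z + 2)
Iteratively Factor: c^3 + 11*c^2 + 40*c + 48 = (c + 3)*(c^2 + 8*c + 16) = (c + 3)*(c + 4)*(c + 4)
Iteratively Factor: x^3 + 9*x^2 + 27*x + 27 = (x + 3)*(x^2 + 6*x + 9) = (x + 3)^2*(x + 3)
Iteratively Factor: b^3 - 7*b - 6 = (b + 2)*(b^2 - 2*b - 3) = (b - 3)*(b + 2)*(b + 1)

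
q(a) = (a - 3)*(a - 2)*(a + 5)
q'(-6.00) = 89.00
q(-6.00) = -72.00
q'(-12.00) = 413.00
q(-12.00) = -1470.00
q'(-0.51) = -18.22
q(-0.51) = 39.56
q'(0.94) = -16.35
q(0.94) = 12.97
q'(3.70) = 22.07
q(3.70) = 10.35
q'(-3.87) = 25.93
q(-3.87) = 45.57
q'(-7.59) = 153.82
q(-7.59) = -263.04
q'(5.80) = 81.92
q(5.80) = 114.91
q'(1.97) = -7.36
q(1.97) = 0.22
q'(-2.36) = -2.29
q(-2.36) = 61.70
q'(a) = (a - 3)*(a - 2) + (a - 3)*(a + 5) + (a - 2)*(a + 5)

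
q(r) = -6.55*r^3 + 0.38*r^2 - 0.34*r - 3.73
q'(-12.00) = -2839.06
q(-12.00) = 11373.47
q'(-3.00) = -179.47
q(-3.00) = 177.56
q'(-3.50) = -243.71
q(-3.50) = 282.95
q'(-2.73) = -148.86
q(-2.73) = 133.30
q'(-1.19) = -29.07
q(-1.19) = 8.25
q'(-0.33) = -2.73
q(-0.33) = -3.34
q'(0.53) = -5.46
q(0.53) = -4.78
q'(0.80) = -12.31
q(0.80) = -7.11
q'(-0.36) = -3.16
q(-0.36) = -3.25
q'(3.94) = -302.38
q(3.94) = -399.79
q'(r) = -19.65*r^2 + 0.76*r - 0.34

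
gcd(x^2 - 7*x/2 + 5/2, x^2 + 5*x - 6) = x - 1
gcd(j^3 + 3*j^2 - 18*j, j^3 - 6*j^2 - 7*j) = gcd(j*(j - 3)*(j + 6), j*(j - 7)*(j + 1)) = j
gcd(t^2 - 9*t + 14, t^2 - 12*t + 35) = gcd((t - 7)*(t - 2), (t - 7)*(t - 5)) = t - 7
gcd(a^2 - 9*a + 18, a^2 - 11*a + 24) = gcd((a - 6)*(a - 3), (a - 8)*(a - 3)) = a - 3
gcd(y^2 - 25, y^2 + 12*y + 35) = y + 5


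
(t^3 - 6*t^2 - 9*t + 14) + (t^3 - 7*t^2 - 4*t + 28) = 2*t^3 - 13*t^2 - 13*t + 42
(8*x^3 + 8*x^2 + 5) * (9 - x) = -8*x^4 + 64*x^3 + 72*x^2 - 5*x + 45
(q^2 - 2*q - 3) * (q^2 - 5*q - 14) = q^4 - 7*q^3 - 7*q^2 + 43*q + 42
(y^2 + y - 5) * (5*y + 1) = 5*y^3 + 6*y^2 - 24*y - 5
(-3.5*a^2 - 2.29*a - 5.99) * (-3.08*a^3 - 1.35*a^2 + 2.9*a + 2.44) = 10.78*a^5 + 11.7782*a^4 + 11.3907*a^3 - 7.0945*a^2 - 22.9586*a - 14.6156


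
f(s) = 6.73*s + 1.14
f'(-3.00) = 6.73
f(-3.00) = -19.05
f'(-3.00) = 6.73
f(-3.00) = -19.05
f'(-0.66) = 6.73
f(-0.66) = -3.30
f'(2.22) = 6.73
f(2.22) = 16.08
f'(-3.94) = 6.73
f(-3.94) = -25.38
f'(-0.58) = 6.73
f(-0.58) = -2.76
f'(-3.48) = 6.73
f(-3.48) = -22.28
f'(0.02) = 6.73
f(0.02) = 1.27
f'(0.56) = 6.73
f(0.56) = 4.91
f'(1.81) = 6.73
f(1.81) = 13.32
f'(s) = 6.73000000000000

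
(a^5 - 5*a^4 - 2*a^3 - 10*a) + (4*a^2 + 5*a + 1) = a^5 - 5*a^4 - 2*a^3 + 4*a^2 - 5*a + 1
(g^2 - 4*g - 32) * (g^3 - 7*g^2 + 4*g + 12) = g^5 - 11*g^4 + 220*g^2 - 176*g - 384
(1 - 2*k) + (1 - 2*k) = 2 - 4*k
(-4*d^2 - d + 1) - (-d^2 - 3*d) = -3*d^2 + 2*d + 1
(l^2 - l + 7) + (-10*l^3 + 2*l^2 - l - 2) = -10*l^3 + 3*l^2 - 2*l + 5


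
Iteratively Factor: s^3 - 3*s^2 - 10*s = (s + 2)*(s^2 - 5*s) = s*(s + 2)*(s - 5)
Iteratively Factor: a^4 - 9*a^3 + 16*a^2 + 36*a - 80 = (a - 2)*(a^3 - 7*a^2 + 2*a + 40) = (a - 2)*(a + 2)*(a^2 - 9*a + 20) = (a - 5)*(a - 2)*(a + 2)*(a - 4)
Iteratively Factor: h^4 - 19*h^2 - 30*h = (h - 5)*(h^3 + 5*h^2 + 6*h) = h*(h - 5)*(h^2 + 5*h + 6) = h*(h - 5)*(h + 2)*(h + 3)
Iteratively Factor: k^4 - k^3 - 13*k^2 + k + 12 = (k - 1)*(k^3 - 13*k - 12) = (k - 1)*(k + 1)*(k^2 - k - 12) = (k - 4)*(k - 1)*(k + 1)*(k + 3)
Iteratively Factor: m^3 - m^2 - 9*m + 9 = (m - 3)*(m^2 + 2*m - 3) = (m - 3)*(m - 1)*(m + 3)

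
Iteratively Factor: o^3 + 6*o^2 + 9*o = (o + 3)*(o^2 + 3*o) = (o + 3)^2*(o)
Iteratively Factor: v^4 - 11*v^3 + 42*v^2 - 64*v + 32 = (v - 1)*(v^3 - 10*v^2 + 32*v - 32) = (v - 2)*(v - 1)*(v^2 - 8*v + 16) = (v - 4)*(v - 2)*(v - 1)*(v - 4)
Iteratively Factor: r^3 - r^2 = (r - 1)*(r^2) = r*(r - 1)*(r)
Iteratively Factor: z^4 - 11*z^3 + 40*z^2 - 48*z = (z)*(z^3 - 11*z^2 + 40*z - 48) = z*(z - 4)*(z^2 - 7*z + 12) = z*(z - 4)*(z - 3)*(z - 4)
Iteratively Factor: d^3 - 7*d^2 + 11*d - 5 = (d - 1)*(d^2 - 6*d + 5) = (d - 5)*(d - 1)*(d - 1)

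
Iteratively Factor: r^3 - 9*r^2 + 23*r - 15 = (r - 1)*(r^2 - 8*r + 15) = (r - 5)*(r - 1)*(r - 3)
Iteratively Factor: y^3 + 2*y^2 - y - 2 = (y - 1)*(y^2 + 3*y + 2) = (y - 1)*(y + 2)*(y + 1)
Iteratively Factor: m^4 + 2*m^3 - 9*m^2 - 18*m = (m)*(m^3 + 2*m^2 - 9*m - 18) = m*(m + 3)*(m^2 - m - 6) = m*(m + 2)*(m + 3)*(m - 3)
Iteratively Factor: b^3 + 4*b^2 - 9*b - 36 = (b + 3)*(b^2 + b - 12) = (b + 3)*(b + 4)*(b - 3)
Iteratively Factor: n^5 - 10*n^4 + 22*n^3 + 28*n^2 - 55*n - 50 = (n - 2)*(n^4 - 8*n^3 + 6*n^2 + 40*n + 25) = (n - 5)*(n - 2)*(n^3 - 3*n^2 - 9*n - 5) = (n - 5)*(n - 2)*(n + 1)*(n^2 - 4*n - 5) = (n - 5)^2*(n - 2)*(n + 1)*(n + 1)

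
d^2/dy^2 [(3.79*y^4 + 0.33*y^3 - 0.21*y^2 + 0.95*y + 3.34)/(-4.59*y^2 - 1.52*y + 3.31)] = (-159.696198*y^6 - 158.652432*y^5 + 292.94805*y^4 + 250.580144*y^3 - 891.383322*y^2 - 248.10768*y - 121.879762)/(96.702579*y^6 + 96.070536*y^5 - 177.392025*y^4 - 135.04744*y^3 + 127.923225*y^2 + 49.959816*y - 36.264691)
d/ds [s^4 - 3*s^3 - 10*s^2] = s*(4*s^2 - 9*s - 20)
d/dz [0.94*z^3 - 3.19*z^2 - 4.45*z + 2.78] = 2.82*z^2 - 6.38*z - 4.45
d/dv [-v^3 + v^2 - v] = -3*v^2 + 2*v - 1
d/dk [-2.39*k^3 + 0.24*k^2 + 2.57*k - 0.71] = -7.17*k^2 + 0.48*k + 2.57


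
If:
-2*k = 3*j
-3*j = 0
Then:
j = 0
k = 0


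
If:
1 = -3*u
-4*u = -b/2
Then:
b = -8/3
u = -1/3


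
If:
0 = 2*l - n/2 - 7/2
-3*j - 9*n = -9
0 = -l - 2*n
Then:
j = 16/3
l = 14/9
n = -7/9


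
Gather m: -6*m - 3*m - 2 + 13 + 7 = 18 - 9*m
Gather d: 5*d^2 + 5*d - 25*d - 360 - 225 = 5*d^2 - 20*d - 585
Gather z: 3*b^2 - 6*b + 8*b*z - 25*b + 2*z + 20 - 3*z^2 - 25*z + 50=3*b^2 - 31*b - 3*z^2 + z*(8*b - 23) + 70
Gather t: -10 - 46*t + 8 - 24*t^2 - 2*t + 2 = -24*t^2 - 48*t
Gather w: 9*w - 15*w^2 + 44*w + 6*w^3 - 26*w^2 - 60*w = 6*w^3 - 41*w^2 - 7*w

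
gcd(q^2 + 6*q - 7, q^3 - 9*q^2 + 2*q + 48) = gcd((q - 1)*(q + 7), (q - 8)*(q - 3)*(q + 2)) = 1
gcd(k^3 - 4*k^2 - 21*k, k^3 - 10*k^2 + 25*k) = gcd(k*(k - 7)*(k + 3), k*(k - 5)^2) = k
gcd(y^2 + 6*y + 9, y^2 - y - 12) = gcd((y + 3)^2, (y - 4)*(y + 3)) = y + 3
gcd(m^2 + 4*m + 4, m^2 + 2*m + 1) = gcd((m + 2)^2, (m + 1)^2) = 1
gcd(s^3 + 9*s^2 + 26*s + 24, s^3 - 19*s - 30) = s^2 + 5*s + 6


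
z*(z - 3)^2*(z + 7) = z^4 + z^3 - 33*z^2 + 63*z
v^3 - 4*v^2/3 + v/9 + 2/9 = (v - 1)*(v - 2/3)*(v + 1/3)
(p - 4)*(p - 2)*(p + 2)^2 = p^4 - 2*p^3 - 12*p^2 + 8*p + 32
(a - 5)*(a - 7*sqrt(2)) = a^2 - 7*sqrt(2)*a - 5*a + 35*sqrt(2)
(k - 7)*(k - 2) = k^2 - 9*k + 14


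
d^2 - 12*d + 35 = (d - 7)*(d - 5)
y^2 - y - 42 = (y - 7)*(y + 6)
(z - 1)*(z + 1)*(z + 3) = z^3 + 3*z^2 - z - 3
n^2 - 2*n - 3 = (n - 3)*(n + 1)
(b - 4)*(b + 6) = b^2 + 2*b - 24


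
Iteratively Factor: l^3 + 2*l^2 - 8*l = (l - 2)*(l^2 + 4*l) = (l - 2)*(l + 4)*(l)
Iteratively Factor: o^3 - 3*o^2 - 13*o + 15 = (o + 3)*(o^2 - 6*o + 5) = (o - 5)*(o + 3)*(o - 1)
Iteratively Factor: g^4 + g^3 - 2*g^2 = (g - 1)*(g^3 + 2*g^2) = (g - 1)*(g + 2)*(g^2) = g*(g - 1)*(g + 2)*(g)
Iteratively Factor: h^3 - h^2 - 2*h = (h + 1)*(h^2 - 2*h) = h*(h + 1)*(h - 2)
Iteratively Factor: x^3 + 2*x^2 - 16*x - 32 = (x - 4)*(x^2 + 6*x + 8) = (x - 4)*(x + 2)*(x + 4)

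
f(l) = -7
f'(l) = 0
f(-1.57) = -7.00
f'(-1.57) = 0.00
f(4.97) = -7.00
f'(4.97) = 0.00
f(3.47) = -7.00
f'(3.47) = 0.00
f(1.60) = -7.00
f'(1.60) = 0.00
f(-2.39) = -7.00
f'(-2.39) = 0.00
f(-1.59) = -7.00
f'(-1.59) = 0.00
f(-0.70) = -7.00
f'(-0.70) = 0.00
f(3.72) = -7.00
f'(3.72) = 0.00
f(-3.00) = -7.00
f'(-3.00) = 0.00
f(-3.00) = -7.00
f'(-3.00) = 0.00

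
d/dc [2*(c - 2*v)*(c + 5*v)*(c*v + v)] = 2*v*(3*c^2 + 6*c*v + 2*c - 10*v^2 + 3*v)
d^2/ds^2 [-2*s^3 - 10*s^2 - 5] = -12*s - 20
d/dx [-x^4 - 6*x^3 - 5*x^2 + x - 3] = -4*x^3 - 18*x^2 - 10*x + 1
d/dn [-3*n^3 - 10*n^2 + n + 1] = -9*n^2 - 20*n + 1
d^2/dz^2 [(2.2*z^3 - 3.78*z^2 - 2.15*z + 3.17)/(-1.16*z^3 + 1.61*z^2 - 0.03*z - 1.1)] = (-7.105427357601e-15*z^7 + 1.955296*z^6 + 17.8176*z^5 - 42.381528*z^4 + 30.76393*z^3 - 43.153758*z^2 + 32.062086*z - 2.228146)/(1.560896*z^9 - 6.499248*z^8 + 9.141612*z^7 - 0.0689690000000009*z^6 - 12.089739*z^5 + 8.779263*z^4 + 3.892047*z^3 - 5.84133*z^2 + 0.1089*z + 1.331)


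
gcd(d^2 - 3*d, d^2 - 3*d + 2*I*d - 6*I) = d - 3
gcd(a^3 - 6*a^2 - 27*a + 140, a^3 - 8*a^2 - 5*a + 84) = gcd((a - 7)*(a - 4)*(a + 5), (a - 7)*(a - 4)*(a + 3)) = a^2 - 11*a + 28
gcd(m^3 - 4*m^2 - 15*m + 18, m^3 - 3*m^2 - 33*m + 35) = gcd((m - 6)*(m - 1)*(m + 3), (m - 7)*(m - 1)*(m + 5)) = m - 1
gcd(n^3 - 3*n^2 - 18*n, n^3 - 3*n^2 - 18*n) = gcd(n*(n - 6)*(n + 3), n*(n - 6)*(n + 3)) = n^3 - 3*n^2 - 18*n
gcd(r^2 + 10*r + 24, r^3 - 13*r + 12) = r + 4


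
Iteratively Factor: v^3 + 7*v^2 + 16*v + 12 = (v + 2)*(v^2 + 5*v + 6) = (v + 2)*(v + 3)*(v + 2)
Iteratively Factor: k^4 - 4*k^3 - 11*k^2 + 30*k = (k - 2)*(k^3 - 2*k^2 - 15*k) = (k - 5)*(k - 2)*(k^2 + 3*k) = (k - 5)*(k - 2)*(k + 3)*(k)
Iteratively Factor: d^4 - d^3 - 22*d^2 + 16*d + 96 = (d + 4)*(d^3 - 5*d^2 - 2*d + 24) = (d - 3)*(d + 4)*(d^2 - 2*d - 8) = (d - 4)*(d - 3)*(d + 4)*(d + 2)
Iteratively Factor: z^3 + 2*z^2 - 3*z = (z + 3)*(z^2 - z) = z*(z + 3)*(z - 1)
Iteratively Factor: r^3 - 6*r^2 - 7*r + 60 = (r + 3)*(r^2 - 9*r + 20) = (r - 4)*(r + 3)*(r - 5)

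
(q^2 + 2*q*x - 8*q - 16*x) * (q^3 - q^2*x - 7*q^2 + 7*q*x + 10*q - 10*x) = q^5 + q^4*x - 15*q^4 - 2*q^3*x^2 - 15*q^3*x + 66*q^3 + 30*q^2*x^2 + 66*q^2*x - 80*q^2 - 132*q*x^2 - 80*q*x + 160*x^2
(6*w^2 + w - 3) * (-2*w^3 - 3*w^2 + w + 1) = -12*w^5 - 20*w^4 + 9*w^3 + 16*w^2 - 2*w - 3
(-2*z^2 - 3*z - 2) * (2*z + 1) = -4*z^3 - 8*z^2 - 7*z - 2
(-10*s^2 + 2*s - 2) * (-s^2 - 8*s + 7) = 10*s^4 + 78*s^3 - 84*s^2 + 30*s - 14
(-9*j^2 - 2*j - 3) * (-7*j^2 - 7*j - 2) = 63*j^4 + 77*j^3 + 53*j^2 + 25*j + 6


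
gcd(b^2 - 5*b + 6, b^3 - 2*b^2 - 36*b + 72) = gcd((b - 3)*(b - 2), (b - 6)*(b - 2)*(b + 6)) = b - 2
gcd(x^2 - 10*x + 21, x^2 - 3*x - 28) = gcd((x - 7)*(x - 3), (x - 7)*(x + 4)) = x - 7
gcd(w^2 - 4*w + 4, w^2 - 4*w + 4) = w^2 - 4*w + 4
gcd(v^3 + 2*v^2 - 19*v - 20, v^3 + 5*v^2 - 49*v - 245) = v + 5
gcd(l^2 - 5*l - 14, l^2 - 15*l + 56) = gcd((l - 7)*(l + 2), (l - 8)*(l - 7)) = l - 7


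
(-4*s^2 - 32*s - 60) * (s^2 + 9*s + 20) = -4*s^4 - 68*s^3 - 428*s^2 - 1180*s - 1200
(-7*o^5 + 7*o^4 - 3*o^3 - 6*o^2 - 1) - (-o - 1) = -7*o^5 + 7*o^4 - 3*o^3 - 6*o^2 + o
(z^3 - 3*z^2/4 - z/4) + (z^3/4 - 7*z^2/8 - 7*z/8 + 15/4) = 5*z^3/4 - 13*z^2/8 - 9*z/8 + 15/4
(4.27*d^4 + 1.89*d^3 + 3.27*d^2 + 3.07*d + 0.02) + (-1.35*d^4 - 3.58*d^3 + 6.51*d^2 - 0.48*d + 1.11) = 2.92*d^4 - 1.69*d^3 + 9.78*d^2 + 2.59*d + 1.13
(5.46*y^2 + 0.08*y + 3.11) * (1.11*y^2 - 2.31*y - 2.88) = 6.0606*y^4 - 12.5238*y^3 - 12.4575*y^2 - 7.4145*y - 8.9568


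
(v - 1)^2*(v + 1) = v^3 - v^2 - v + 1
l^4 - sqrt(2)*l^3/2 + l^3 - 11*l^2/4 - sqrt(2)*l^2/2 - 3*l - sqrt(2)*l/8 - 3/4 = (l + 1/2)^2*(l - 3*sqrt(2)/2)*(l + sqrt(2))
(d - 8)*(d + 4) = d^2 - 4*d - 32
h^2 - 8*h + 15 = (h - 5)*(h - 3)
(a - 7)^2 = a^2 - 14*a + 49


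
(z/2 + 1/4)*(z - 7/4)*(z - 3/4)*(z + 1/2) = z^4/2 - 3*z^3/4 - 15*z^2/32 + 11*z/32 + 21/128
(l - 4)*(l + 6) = l^2 + 2*l - 24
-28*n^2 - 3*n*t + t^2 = (-7*n + t)*(4*n + t)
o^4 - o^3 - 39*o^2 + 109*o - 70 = (o - 5)*(o - 2)*(o - 1)*(o + 7)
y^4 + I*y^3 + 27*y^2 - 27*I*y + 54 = (y - 3*I)^2*(y + I)*(y + 6*I)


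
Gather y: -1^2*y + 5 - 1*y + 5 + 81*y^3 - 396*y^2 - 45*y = 81*y^3 - 396*y^2 - 47*y + 10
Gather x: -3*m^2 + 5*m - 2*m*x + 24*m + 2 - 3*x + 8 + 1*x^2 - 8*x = -3*m^2 + 29*m + x^2 + x*(-2*m - 11) + 10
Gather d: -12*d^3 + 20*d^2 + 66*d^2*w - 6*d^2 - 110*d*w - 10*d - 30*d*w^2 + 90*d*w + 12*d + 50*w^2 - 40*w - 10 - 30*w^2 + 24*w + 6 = -12*d^3 + d^2*(66*w + 14) + d*(-30*w^2 - 20*w + 2) + 20*w^2 - 16*w - 4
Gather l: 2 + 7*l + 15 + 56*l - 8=63*l + 9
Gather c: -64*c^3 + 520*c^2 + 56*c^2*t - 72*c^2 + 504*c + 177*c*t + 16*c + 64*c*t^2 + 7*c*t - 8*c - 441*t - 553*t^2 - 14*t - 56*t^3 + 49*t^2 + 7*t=-64*c^3 + c^2*(56*t + 448) + c*(64*t^2 + 184*t + 512) - 56*t^3 - 504*t^2 - 448*t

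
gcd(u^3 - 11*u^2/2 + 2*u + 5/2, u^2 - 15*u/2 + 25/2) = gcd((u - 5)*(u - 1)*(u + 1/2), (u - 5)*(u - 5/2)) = u - 5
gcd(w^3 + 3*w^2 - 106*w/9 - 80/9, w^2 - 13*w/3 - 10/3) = w + 2/3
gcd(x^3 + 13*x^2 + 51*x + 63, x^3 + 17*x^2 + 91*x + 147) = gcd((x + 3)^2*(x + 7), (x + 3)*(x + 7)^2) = x^2 + 10*x + 21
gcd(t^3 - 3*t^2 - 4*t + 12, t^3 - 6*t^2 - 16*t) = t + 2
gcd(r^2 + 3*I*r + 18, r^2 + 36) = r + 6*I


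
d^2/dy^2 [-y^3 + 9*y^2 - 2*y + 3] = 18 - 6*y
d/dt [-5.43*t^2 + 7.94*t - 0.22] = 7.94 - 10.86*t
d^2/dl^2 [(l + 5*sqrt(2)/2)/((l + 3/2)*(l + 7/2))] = 16*(8*l^3 + 60*sqrt(2)*l^2 - 126*l + 300*sqrt(2)*l - 210 + 395*sqrt(2))/(64*l^6 + 960*l^5 + 5808*l^4 + 18080*l^3 + 30492*l^2 + 26460*l + 9261)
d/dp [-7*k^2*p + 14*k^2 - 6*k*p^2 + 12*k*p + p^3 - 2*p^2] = -7*k^2 - 12*k*p + 12*k + 3*p^2 - 4*p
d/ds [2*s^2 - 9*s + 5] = 4*s - 9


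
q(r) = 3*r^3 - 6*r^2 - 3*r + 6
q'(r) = 9*r^2 - 12*r - 3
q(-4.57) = -391.93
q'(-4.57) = 239.80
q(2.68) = 12.61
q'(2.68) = 29.48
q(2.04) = 0.38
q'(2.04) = 9.97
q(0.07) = 5.76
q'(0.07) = -3.80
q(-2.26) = -52.50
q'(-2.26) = 70.09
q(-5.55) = -675.03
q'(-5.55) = 340.82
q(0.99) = 0.06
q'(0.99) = -6.06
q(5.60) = 327.89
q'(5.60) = 212.04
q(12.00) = 4290.00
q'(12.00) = 1149.00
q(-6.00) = -840.00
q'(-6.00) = 393.00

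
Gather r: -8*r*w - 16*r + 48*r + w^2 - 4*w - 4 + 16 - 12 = r*(32 - 8*w) + w^2 - 4*w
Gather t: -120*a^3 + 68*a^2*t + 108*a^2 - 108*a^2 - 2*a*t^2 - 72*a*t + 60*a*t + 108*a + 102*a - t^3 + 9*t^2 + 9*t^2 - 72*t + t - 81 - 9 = -120*a^3 + 210*a - t^3 + t^2*(18 - 2*a) + t*(68*a^2 - 12*a - 71) - 90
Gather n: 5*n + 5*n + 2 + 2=10*n + 4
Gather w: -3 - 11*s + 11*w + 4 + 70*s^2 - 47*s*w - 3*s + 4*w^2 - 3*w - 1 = 70*s^2 - 14*s + 4*w^2 + w*(8 - 47*s)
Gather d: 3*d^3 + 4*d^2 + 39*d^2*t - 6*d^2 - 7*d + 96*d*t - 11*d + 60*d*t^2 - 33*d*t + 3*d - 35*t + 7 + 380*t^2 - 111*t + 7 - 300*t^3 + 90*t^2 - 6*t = 3*d^3 + d^2*(39*t - 2) + d*(60*t^2 + 63*t - 15) - 300*t^3 + 470*t^2 - 152*t + 14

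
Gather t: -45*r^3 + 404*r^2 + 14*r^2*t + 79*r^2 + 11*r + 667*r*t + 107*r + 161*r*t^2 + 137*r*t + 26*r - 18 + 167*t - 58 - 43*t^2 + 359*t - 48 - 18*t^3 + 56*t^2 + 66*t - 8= -45*r^3 + 483*r^2 + 144*r - 18*t^3 + t^2*(161*r + 13) + t*(14*r^2 + 804*r + 592) - 132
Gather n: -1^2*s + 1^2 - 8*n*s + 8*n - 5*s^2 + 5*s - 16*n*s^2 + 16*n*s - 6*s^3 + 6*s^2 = n*(-16*s^2 + 8*s + 8) - 6*s^3 + s^2 + 4*s + 1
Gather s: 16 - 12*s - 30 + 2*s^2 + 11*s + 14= 2*s^2 - s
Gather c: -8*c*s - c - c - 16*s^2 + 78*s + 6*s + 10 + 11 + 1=c*(-8*s - 2) - 16*s^2 + 84*s + 22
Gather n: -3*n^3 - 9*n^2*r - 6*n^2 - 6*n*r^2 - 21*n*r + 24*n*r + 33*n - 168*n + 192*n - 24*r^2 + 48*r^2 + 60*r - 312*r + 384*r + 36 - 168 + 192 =-3*n^3 + n^2*(-9*r - 6) + n*(-6*r^2 + 3*r + 57) + 24*r^2 + 132*r + 60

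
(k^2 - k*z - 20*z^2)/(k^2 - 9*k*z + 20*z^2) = (-k - 4*z)/(-k + 4*z)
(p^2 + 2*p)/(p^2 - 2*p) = (p + 2)/(p - 2)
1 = 1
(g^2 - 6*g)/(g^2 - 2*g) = (g - 6)/(g - 2)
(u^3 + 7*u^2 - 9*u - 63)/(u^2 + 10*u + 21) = u - 3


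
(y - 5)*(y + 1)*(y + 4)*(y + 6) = y^4 + 6*y^3 - 21*y^2 - 146*y - 120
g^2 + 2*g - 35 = (g - 5)*(g + 7)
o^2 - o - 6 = (o - 3)*(o + 2)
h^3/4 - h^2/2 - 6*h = h*(h/4 + 1)*(h - 6)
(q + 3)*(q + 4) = q^2 + 7*q + 12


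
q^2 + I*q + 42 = (q - 6*I)*(q + 7*I)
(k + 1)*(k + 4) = k^2 + 5*k + 4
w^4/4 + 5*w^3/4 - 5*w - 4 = (w/4 + 1)*(w - 2)*(w + 1)*(w + 2)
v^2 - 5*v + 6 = (v - 3)*(v - 2)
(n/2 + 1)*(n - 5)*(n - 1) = n^3/2 - 2*n^2 - 7*n/2 + 5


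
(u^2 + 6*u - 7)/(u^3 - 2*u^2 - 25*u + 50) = (u^2 + 6*u - 7)/(u^3 - 2*u^2 - 25*u + 50)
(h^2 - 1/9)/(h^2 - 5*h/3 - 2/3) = (h - 1/3)/(h - 2)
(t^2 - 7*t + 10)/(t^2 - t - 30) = (-t^2 + 7*t - 10)/(-t^2 + t + 30)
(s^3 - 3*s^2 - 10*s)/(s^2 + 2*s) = s - 5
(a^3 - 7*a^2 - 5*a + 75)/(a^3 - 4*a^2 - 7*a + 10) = (a^2 - 2*a - 15)/(a^2 + a - 2)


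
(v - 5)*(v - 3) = v^2 - 8*v + 15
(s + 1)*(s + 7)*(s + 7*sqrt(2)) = s^3 + 8*s^2 + 7*sqrt(2)*s^2 + 7*s + 56*sqrt(2)*s + 49*sqrt(2)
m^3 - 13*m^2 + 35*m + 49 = (m - 7)^2*(m + 1)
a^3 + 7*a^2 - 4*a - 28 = (a - 2)*(a + 2)*(a + 7)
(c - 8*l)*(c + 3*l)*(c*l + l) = c^3*l - 5*c^2*l^2 + c^2*l - 24*c*l^3 - 5*c*l^2 - 24*l^3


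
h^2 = h^2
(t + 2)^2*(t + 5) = t^3 + 9*t^2 + 24*t + 20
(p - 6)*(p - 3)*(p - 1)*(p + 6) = p^4 - 4*p^3 - 33*p^2 + 144*p - 108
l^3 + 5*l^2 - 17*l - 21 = (l - 3)*(l + 1)*(l + 7)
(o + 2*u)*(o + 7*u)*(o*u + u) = o^3*u + 9*o^2*u^2 + o^2*u + 14*o*u^3 + 9*o*u^2 + 14*u^3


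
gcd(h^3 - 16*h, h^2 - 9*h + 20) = h - 4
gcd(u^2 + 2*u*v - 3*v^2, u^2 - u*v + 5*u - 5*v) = u - v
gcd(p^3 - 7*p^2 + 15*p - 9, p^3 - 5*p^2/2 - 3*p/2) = p - 3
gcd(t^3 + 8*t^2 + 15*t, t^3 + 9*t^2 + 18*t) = t^2 + 3*t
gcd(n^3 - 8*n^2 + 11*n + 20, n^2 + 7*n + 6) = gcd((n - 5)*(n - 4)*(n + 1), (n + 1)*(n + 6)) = n + 1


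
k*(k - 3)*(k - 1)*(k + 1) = k^4 - 3*k^3 - k^2 + 3*k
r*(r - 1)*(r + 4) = r^3 + 3*r^2 - 4*r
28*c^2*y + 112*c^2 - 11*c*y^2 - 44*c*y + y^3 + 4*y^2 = (-7*c + y)*(-4*c + y)*(y + 4)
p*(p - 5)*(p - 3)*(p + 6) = p^4 - 2*p^3 - 33*p^2 + 90*p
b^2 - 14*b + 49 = (b - 7)^2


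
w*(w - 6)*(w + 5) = w^3 - w^2 - 30*w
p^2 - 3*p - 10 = (p - 5)*(p + 2)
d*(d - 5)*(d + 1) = d^3 - 4*d^2 - 5*d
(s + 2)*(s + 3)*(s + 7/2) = s^3 + 17*s^2/2 + 47*s/2 + 21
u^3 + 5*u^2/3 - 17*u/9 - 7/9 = (u - 1)*(u + 1/3)*(u + 7/3)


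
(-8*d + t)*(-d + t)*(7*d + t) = 56*d^3 - 55*d^2*t - 2*d*t^2 + t^3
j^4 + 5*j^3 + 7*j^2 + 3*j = j*(j + 1)^2*(j + 3)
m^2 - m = m*(m - 1)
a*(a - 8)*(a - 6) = a^3 - 14*a^2 + 48*a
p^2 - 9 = (p - 3)*(p + 3)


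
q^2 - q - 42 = (q - 7)*(q + 6)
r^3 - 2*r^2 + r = r*(r - 1)^2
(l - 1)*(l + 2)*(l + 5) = l^3 + 6*l^2 + 3*l - 10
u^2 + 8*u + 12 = (u + 2)*(u + 6)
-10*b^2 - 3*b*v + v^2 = (-5*b + v)*(2*b + v)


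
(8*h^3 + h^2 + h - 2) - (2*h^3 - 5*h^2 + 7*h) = 6*h^3 + 6*h^2 - 6*h - 2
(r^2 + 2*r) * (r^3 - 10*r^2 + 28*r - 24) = r^5 - 8*r^4 + 8*r^3 + 32*r^2 - 48*r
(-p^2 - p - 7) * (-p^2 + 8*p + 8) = p^4 - 7*p^3 - 9*p^2 - 64*p - 56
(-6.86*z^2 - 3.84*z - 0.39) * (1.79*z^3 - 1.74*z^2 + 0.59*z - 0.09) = -12.2794*z^5 + 5.0628*z^4 + 1.9361*z^3 - 0.9696*z^2 + 0.1155*z + 0.0351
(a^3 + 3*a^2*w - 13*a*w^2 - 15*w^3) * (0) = 0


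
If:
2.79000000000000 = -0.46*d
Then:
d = -6.07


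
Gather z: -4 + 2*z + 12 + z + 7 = 3*z + 15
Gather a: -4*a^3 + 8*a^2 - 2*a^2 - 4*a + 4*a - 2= -4*a^3 + 6*a^2 - 2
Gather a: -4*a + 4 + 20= 24 - 4*a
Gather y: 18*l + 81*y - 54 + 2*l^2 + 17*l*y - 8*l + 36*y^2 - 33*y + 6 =2*l^2 + 10*l + 36*y^2 + y*(17*l + 48) - 48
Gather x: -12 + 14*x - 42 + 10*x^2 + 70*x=10*x^2 + 84*x - 54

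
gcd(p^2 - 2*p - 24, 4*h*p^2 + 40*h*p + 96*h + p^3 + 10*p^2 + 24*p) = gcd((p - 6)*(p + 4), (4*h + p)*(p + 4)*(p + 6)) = p + 4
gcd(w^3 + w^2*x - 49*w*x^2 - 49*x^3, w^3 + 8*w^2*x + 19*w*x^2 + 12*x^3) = w + x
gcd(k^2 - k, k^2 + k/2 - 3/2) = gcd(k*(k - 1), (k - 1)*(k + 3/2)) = k - 1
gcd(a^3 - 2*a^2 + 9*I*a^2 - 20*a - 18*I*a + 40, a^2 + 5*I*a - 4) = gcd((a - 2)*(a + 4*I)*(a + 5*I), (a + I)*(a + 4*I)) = a + 4*I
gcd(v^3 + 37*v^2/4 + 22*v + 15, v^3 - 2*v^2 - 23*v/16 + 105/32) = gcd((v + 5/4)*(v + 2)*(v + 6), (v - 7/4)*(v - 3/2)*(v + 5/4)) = v + 5/4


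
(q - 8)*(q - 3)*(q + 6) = q^3 - 5*q^2 - 42*q + 144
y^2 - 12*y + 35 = (y - 7)*(y - 5)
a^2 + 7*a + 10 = (a + 2)*(a + 5)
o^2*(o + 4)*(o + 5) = o^4 + 9*o^3 + 20*o^2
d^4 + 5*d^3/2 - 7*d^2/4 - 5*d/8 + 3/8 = (d - 1/2)^2*(d + 1/2)*(d + 3)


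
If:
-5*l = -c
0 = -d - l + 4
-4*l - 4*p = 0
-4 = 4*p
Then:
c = 5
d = 3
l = 1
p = -1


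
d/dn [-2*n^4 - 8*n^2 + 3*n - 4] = -8*n^3 - 16*n + 3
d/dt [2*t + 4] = 2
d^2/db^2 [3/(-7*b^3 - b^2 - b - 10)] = 6*((21*b + 1)*(7*b^3 + b^2 + b + 10) - (21*b^2 + 2*b + 1)^2)/(7*b^3 + b^2 + b + 10)^3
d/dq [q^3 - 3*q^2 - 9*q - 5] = 3*q^2 - 6*q - 9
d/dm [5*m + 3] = 5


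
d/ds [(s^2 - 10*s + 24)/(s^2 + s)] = (11*s^2 - 48*s - 24)/(s^2*(s^2 + 2*s + 1))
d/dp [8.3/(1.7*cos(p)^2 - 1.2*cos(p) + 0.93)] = (28.22*cos(p) - 9.96)*sin(p)/(1.7*cos(p)^2 - 1.2*cos(p) + 0.93)^2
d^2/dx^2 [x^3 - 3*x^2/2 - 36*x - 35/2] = 6*x - 3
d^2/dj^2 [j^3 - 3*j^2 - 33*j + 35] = 6*j - 6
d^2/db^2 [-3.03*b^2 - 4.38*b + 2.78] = -6.06000000000000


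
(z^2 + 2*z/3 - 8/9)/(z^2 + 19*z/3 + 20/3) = (z - 2/3)/(z + 5)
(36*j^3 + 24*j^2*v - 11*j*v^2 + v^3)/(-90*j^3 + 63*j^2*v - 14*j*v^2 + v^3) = (-6*j^2 - 5*j*v + v^2)/(15*j^2 - 8*j*v + v^2)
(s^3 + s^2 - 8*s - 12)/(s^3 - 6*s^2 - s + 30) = (s + 2)/(s - 5)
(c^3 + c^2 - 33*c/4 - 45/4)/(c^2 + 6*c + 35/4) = (2*c^2 - 3*c - 9)/(2*c + 7)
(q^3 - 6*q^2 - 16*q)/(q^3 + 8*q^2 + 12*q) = (q - 8)/(q + 6)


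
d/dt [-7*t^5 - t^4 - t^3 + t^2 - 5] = t*(-35*t^3 - 4*t^2 - 3*t + 2)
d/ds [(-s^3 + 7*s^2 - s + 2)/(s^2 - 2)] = (-s^4 + 7*s^2 - 32*s + 2)/(s^4 - 4*s^2 + 4)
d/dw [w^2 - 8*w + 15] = 2*w - 8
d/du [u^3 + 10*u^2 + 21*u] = 3*u^2 + 20*u + 21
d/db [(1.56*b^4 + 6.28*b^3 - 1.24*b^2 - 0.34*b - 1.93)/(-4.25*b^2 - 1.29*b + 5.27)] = (-13.26*b^5 - 32.7272*b^4 + 16.6824*b^3 + 99.4414*b^2 - 29.4746*b - 4.2815)/(18.0625*b^4 + 10.965*b^3 - 43.1309*b^2 - 13.5966*b + 27.7729)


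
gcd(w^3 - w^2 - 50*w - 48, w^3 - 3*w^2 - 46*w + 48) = w^2 - 2*w - 48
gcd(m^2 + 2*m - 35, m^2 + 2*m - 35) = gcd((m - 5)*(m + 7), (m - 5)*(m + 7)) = m^2 + 2*m - 35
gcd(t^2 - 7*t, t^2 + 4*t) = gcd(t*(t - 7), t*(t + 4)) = t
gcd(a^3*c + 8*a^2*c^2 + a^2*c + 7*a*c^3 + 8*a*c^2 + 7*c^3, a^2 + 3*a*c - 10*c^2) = 1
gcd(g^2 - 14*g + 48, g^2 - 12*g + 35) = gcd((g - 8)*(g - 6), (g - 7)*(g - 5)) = 1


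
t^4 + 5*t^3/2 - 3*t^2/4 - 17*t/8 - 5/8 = (t - 1)*(t + 1/2)^2*(t + 5/2)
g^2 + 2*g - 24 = (g - 4)*(g + 6)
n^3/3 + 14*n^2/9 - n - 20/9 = (n/3 + 1/3)*(n - 4/3)*(n + 5)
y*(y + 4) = y^2 + 4*y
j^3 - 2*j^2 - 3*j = j*(j - 3)*(j + 1)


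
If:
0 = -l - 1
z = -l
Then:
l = -1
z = 1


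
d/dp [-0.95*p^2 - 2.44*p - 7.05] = -1.9*p - 2.44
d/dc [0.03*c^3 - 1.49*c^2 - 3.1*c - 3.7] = 0.09*c^2 - 2.98*c - 3.1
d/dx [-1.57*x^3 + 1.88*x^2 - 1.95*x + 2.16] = -4.71*x^2 + 3.76*x - 1.95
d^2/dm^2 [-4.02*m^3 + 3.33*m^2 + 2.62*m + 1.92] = 6.66 - 24.12*m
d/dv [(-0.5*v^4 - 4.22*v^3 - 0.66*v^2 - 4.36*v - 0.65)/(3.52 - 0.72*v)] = (1.08*v^4 - 0.9632*v^3 - 44.088*v^2 - 4.6464*v - 15.8152)/(0.5184*v^2 - 5.0688*v + 12.3904)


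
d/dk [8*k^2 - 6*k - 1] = 16*k - 6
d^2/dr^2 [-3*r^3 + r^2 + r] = 2 - 18*r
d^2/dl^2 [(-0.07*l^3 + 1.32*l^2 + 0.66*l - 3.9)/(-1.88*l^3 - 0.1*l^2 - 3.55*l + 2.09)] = (8.88178419700125e-16*l^7 - 9.357136*l^6 - 16.799304*l^5 + 220.824048*l^4 - 49.353126*l^3 + 120.514866*l^2 + 101.257242*l + 78.604176)/(6.644672*l^9 + 1.06032*l^8 + 37.69776*l^7 - 18.155288*l^6 + 68.82708*l^5 - 79.97391*l^4 + 64.923259*l^3 - 77.707245*l^2 + 46.520265*l - 9.129329)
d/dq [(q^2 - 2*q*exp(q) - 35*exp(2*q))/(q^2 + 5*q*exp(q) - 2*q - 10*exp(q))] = (-7*q*exp(q) + 21*exp(q) - 2)/(q^2 - 4*q + 4)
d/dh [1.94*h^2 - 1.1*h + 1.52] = 3.88*h - 1.1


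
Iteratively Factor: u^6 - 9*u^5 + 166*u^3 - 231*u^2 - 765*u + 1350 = (u - 3)*(u^5 - 6*u^4 - 18*u^3 + 112*u^2 + 105*u - 450) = (u - 3)*(u - 2)*(u^4 - 4*u^3 - 26*u^2 + 60*u + 225) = (u - 5)*(u - 3)*(u - 2)*(u^3 + u^2 - 21*u - 45) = (u - 5)*(u - 3)*(u - 2)*(u + 3)*(u^2 - 2*u - 15) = (u - 5)*(u - 3)*(u - 2)*(u + 3)^2*(u - 5)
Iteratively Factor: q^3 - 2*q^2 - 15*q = (q - 5)*(q^2 + 3*q) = q*(q - 5)*(q + 3)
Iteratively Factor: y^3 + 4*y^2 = (y + 4)*(y^2) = y*(y + 4)*(y)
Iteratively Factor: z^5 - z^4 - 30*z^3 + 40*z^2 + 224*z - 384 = (z - 4)*(z^4 + 3*z^3 - 18*z^2 - 32*z + 96) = (z - 4)*(z - 3)*(z^3 + 6*z^2 - 32) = (z - 4)*(z - 3)*(z - 2)*(z^2 + 8*z + 16) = (z - 4)*(z - 3)*(z - 2)*(z + 4)*(z + 4)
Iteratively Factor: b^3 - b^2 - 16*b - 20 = (b + 2)*(b^2 - 3*b - 10) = (b + 2)^2*(b - 5)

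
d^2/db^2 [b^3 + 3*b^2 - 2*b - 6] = 6*b + 6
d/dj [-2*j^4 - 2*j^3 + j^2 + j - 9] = -8*j^3 - 6*j^2 + 2*j + 1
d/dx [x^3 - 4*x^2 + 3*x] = 3*x^2 - 8*x + 3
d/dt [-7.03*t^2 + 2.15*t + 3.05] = 2.15 - 14.06*t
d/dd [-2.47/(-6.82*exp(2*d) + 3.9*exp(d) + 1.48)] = (9.633 - 33.6908*exp(d))*exp(d)/(-6.82*exp(2*d) + 3.9*exp(d) + 1.48)^2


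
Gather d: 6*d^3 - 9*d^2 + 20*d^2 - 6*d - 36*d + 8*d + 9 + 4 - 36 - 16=6*d^3 + 11*d^2 - 34*d - 39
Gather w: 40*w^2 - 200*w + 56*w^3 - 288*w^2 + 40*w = 56*w^3 - 248*w^2 - 160*w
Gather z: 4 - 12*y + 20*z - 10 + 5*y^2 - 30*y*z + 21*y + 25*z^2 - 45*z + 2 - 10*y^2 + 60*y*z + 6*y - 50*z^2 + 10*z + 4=-5*y^2 + 15*y - 25*z^2 + z*(30*y - 15)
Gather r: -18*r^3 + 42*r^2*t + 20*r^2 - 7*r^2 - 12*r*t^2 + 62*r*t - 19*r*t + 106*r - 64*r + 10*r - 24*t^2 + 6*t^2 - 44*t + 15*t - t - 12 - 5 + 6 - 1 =-18*r^3 + r^2*(42*t + 13) + r*(-12*t^2 + 43*t + 52) - 18*t^2 - 30*t - 12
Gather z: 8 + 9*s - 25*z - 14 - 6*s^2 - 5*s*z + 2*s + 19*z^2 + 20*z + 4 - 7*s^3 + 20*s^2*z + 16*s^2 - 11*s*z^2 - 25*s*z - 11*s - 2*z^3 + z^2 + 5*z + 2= -7*s^3 + 10*s^2 - 2*z^3 + z^2*(20 - 11*s) + z*(20*s^2 - 30*s)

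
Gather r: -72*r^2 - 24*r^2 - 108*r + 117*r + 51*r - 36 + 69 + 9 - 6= -96*r^2 + 60*r + 36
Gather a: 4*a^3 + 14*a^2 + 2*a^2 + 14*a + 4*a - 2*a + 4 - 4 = 4*a^3 + 16*a^2 + 16*a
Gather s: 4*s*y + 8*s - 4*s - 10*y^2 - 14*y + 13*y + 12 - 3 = s*(4*y + 4) - 10*y^2 - y + 9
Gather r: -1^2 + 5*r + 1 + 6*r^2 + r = 6*r^2 + 6*r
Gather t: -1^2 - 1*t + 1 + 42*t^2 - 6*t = 42*t^2 - 7*t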